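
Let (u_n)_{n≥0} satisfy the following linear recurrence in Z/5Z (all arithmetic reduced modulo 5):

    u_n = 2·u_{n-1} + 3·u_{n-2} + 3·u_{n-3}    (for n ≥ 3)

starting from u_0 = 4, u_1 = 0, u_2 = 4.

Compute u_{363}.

0

u_3 = 2·4 + 3·0 + 3·4 = 0
u_4 = 2·0 + 3·4 + 3·0 = 2
u_5 = 2·2 + 3·0 + 3·4 = 1
u_6 = 2·1 + 3·2 + 3·0 = 3
u_7 = 2·3 + 3·1 + 3·2 = 0
u_8 = 2·0 + 3·3 + 3·1 = 2
u_9 = 2·2 + 3·0 + 3·3 = 3
u_10 = 2·3 + 3·2 + 3·0 = 2
u_11 = 2·2 + 3·3 + 3·2 = 4
u_12 = 2·4 + 3·2 + 3·3 = 3
u_13 = 2·3 + 3·4 + 3·2 = 4
u_14 = 2·4 + 3·3 + 3·4 = 4
u_15 = 2·4 + 3·4 + 3·3 = 4
u_16 = 2·4 + 3·4 + 3·4 = 2
u_17 = 2·2 + 3·4 + 3·4 = 3
u_18 = 2·3 + 3·2 + 3·4 = 4
u_19 = 2·4 + 3·3 + 3·2 = 3
u_20 = 2·3 + 3·4 + 3·3 = 2
u_21 = 2·2 + 3·3 + 3·4 = 0
u_22 = 2·0 + 3·2 + 3·3 = 0
u_23 = 2·0 + 3·0 + 3·2 = 1
u_24 = 2·1 + 3·0 + 3·0 = 2
u_25 = 2·2 + 3·1 + 3·0 = 2
u_26 = 2·2 + 3·2 + 3·1 = 3
u_27 = 2·3 + 3·2 + 3·2 = 3
u_28 = 2·3 + 3·3 + 3·2 = 1
u_29 = 2·1 + 3·3 + 3·3 = 0
u_30 = 2·0 + 3·1 + 3·3 = 2
u_31 = 2·2 + 3·0 + 3·1 = 2
u_32 = 2·2 + 3·2 + 3·0 = 0
u_33 = 2·0 + 3·2 + 3·2 = 2
u_34 = 2·2 + 3·0 + 3·2 = 0
u_35 = 2·0 + 3·2 + 3·0 = 1
u_36 = 2·1 + 3·0 + 3·2 = 3
u_37 = 2·3 + 3·1 + 3·0 = 4
u_38 = 2·4 + 3·3 + 3·1 = 0
u_39 = 2·0 + 3·4 + 3·3 = 1
u_40 = 2·1 + 3·0 + 3·4 = 4
u_41 = 2·4 + 3·1 + 3·0 = 1
u_42 = 2·1 + 3·4 + 3·1 = 2
u_43 = 2·2 + 3·1 + 3·4 = 4
u_44 = 2·4 + 3·2 + 3·1 = 2
u_45 = 2·2 + 3·4 + 3·2 = 2
u_46 = 2·2 + 3·2 + 3·4 = 2
u_47 = 2·2 + 3·2 + 3·2 = 1
u_48 = 2·1 + 3·2 + 3·2 = 4
u_49 = 2·4 + 3·1 + 3·2 = 2
u_50 = 2·2 + 3·4 + 3·1 = 4
u_51 = 2·4 + 3·2 + 3·4 = 1
u_52 = 2·1 + 3·4 + 3·2 = 0
u_53 = 2·0 + 3·1 + 3·4 = 0
u_54 = 2·0 + 3·0 + 3·1 = 3
u_55 = 2·3 + 3·0 + 3·0 = 1
u_56 = 2·1 + 3·3 + 3·0 = 1
u_57 = 2·1 + 3·1 + 3·3 = 4
u_58 = 2·4 + 3·1 + 3·1 = 4
u_59 = 2·4 + 3·4 + 3·1 = 3
u_60 = 2·3 + 3·4 + 3·4 = 0
u_61 = 2·0 + 3·3 + 3·4 = 1
u_62 = 2·1 + 3·0 + 3·3 = 1
u_63 = 2·1 + 3·1 + 3·0 = 0
u_64 = 2·0 + 3·1 + 3·1 = 1
u_65 = 2·1 + 3·0 + 3·1 = 0
u_66 = 2·0 + 3·1 + 3·0 = 3
u_67 = 2·3 + 3·0 + 3·1 = 4
u_68 = 2·4 + 3·3 + 3·0 = 2
u_69 = 2·2 + 3·4 + 3·3 = 0
u_70 = 2·0 + 3·2 + 3·4 = 3
u_71 = 2·3 + 3·0 + 3·2 = 2
u_72 = 2·2 + 3·3 + 3·0 = 3
u_73 = 2·3 + 3·2 + 3·3 = 1
u_74 = 2·1 + 3·3 + 3·2 = 2
u_75 = 2·2 + 3·1 + 3·3 = 1
u_76 = 2·1 + 3·2 + 3·1 = 1
u_77 = 2·1 + 3·1 + 3·2 = 1
u_78 = 2·1 + 3·1 + 3·1 = 3
u_79 = 2·3 + 3·1 + 3·1 = 2
u_80 = 2·2 + 3·3 + 3·1 = 1
u_81 = 2·1 + 3·2 + 3·3 = 2
u_82 = 2·2 + 3·1 + 3·2 = 3
u_83 = 2·3 + 3·2 + 3·1 = 0
u_84 = 2·0 + 3·3 + 3·2 = 0
u_85 = 2·0 + 3·0 + 3·3 = 4
u_86 = 2·4 + 3·0 + 3·0 = 3
u_87 = 2·3 + 3·4 + 3·0 = 3
u_88 = 2·3 + 3·3 + 3·4 = 2
u_89 = 2·2 + 3·3 + 3·3 = 2
u_90 = 2·2 + 3·2 + 3·3 = 4
u_91 = 2·4 + 3·2 + 3·2 = 0
u_92 = 2·0 + 3·4 + 3·2 = 3
u_93 = 2·3 + 3·0 + 3·4 = 3
u_94 = 2·3 + 3·3 + 3·0 = 0
u_95 = 2·0 + 3·3 + 3·3 = 3
u_96 = 2·3 + 3·0 + 3·3 = 0
u_97 = 2·0 + 3·3 + 3·0 = 4
u_98 = 2·4 + 3·0 + 3·3 = 2
u_99 = 2·2 + 3·4 + 3·0 = 1
u_100 = 2·1 + 3·2 + 3·4 = 0
u_101 = 2·0 + 3·1 + 3·2 = 4
u_102 = 2·4 + 3·0 + 3·1 = 1
u_103 = 2·1 + 3·4 + 3·0 = 4
u_104 = 2·4 + 3·1 + 3·4 = 3
u_105 = 2·3 + 3·4 + 3·1 = 1
u_106 = 2·1 + 3·3 + 3·4 = 3
u_107 = 2·3 + 3·1 + 3·3 = 3
u_108 = 2·3 + 3·3 + 3·1 = 3
u_109 = 2·3 + 3·3 + 3·3 = 4
u_110 = 2·4 + 3·3 + 3·3 = 1
u_111 = 2·1 + 3·4 + 3·3 = 3
u_112 = 2·3 + 3·1 + 3·4 = 1
u_113 = 2·1 + 3·3 + 3·1 = 4
u_114 = 2·4 + 3·1 + 3·3 = 0
u_115 = 2·0 + 3·4 + 3·1 = 0
u_116 = 2·0 + 3·0 + 3·4 = 2
u_117 = 2·2 + 3·0 + 3·0 = 4
u_118 = 2·4 + 3·2 + 3·0 = 4
u_119 = 2·4 + 3·4 + 3·2 = 1
u_120 = 2·1 + 3·4 + 3·4 = 1
u_121 = 2·1 + 3·1 + 3·4 = 2
u_122 = 2·2 + 3·1 + 3·1 = 0
u_123 = 2·0 + 3·2 + 3·1 = 4
u_124 = 2·4 + 3·0 + 3·2 = 4
u_125 = 2·4 + 3·4 + 3·0 = 0
u_126 = 2·0 + 3·4 + 3·4 = 4
(u_124, u_125, u_126) = (4, 0, 4) = (u_0, u_1, u_2), so the sequence has period 124.
363 ≡ 115 (mod 124), hence u_363 = u_115 = 0.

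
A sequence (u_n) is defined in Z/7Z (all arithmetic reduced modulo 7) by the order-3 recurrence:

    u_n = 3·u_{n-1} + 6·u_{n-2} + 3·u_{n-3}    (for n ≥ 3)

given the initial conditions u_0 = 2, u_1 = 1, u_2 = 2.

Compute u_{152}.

1

u_3 = 3·2 + 6·1 + 3·2 = 4
u_4 = 3·4 + 6·2 + 3·1 = 6
u_5 = 3·6 + 6·4 + 3·2 = 6
u_6 = 3·6 + 6·6 + 3·4 = 3
u_7 = 3·3 + 6·6 + 3·6 = 0
u_8 = 3·0 + 6·3 + 3·6 = 1
u_9 = 3·1 + 6·0 + 3·3 = 5
u_10 = 3·5 + 6·1 + 3·0 = 0
u_11 = 3·0 + 6·5 + 3·1 = 5
u_12 = 3·5 + 6·0 + 3·5 = 2
u_13 = 3·2 + 6·5 + 3·0 = 1
u_14 = 3·1 + 6·2 + 3·5 = 2
(u_12, u_13, u_14) = (2, 1, 2) = (u_0, u_1, u_2), so the sequence has period 12.
152 ≡ 8 (mod 12), hence u_152 = u_8 = 1.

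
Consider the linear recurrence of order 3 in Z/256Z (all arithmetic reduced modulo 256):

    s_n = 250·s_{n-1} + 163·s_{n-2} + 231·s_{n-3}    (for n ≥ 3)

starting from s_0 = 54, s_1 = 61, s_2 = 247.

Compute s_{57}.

s_3 = 250·247 + 163·61 + 231·54 = 199
s_4 = 250·199 + 163·247 + 231·61 = 166
s_5 = 250·166 + 163·199 + 231·247 = 178
s_6 = 250·178 + 163·166 + 231·199 = 23
s_7 = 250·23 + 163·178 + 231·166 = 150
s_8 = 250·150 + 163·23 + 231·178 = 191
s_9 = 250·191 + 163·150 + 231·23 = 201
s_10 = 250·201 + 163·191 + 231·150 = 65
s_11 = 250·65 + 163·201 + 231·191 = 206
s_12 = 250·206 + 163·65 + 231·201 = 238
s_13 = 250·238 + 163·206 + 231·65 = 61
s_14 = 250·61 + 163·238 + 231·206 = 254
s_15 = 250·254 + 163·61 + 231·238 = 165
s_16 = 250·165 + 163·254 + 231·61 = 231
s_17 = 250·231 + 163·165 + 231·254 = 215
s_18 = 250·215 + 163·231 + 231·165 = 238
s_19 = 250·238 + 163·215 + 231·231 = 194
s_20 = 250·194 + 163·238 + 231·215 = 255
s_21 = 250·255 + 163·194 + 231·238 = 78
s_22 = 250·78 + 163·255 + 231·194 = 151
s_23 = 250·151 + 163·78 + 231·255 = 57
s_24 = 250·57 + 163·151 + 231·78 = 49
s_25 = 250·49 + 163·57 + 231·151 = 102
s_26 = 250·102 + 163·49 + 231·57 = 62
s_27 = 250·62 + 163·102 + 231·49 = 181
s_28 = 250·181 + 163·62 + 231·102 = 70
s_29 = 250·70 + 163·181 + 231·62 = 141
s_30 = 250·141 + 163·70 + 231·181 = 151
s_31 = 250·151 + 163·141 + 231·70 = 103
s_32 = 250·103 + 163·151 + 231·141 = 246
s_33 = 250·246 + 163·103 + 231·151 = 18
s_34 = 250·18 + 163·246 + 231·103 = 39
s_35 = 250·39 + 163·18 + 231·246 = 134
s_36 = 250·134 + 163·39 + 231·18 = 239
s_37 = 250·239 + 163·134 + 231·39 = 233
s_38 = 250·233 + 163·239 + 231·134 = 161
s_39 = 250·161 + 163·233 + 231·239 = 62
s_40 = 250·62 + 163·161 + 231·233 = 78
s_41 = 250·78 + 163·62 + 231·161 = 237
s_42 = 250·237 + 163·78 + 231·62 = 14
s_43 = 250·14 + 163·237 + 231·78 = 245
s_44 = 250·245 + 163·14 + 231·237 = 7
s_45 = 250·7 + 163·245 + 231·14 = 119
s_46 = 250·119 + 163·7 + 231·245 = 190
s_47 = 250·190 + 163·119 + 231·7 = 162
s_48 = 250·162 + 163·190 + 231·119 = 143
s_49 = 250·143 + 163·162 + 231·190 = 62
s_50 = 250·62 + 163·143 + 231·162 = 199
s_51 = 250·199 + 163·62 + 231·143 = 217
s_52 = 250·217 + 163·199 + 231·62 = 145
s_53 = 250·145 + 163·217 + 231·199 = 86
s_54 = 250·86 + 163·145 + 231·217 = 30
s_55 = 250·30 + 163·86 + 231·145 = 229
s_56 = 250·229 + 163·30 + 231·86 = 86
s_57 = 250·86 + 163·229 + 231·30 = 221

221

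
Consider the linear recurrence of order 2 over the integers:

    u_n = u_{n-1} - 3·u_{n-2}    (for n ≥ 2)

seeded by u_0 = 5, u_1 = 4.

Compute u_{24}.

u_2 = 1·4 + -3·5 = -11
u_3 = 1·-11 + -3·4 = -23
u_4 = 1·-23 + -3·-11 = 10
u_5 = 1·10 + -3·-23 = 79
u_6 = 1·79 + -3·10 = 49
u_7 = 1·49 + -3·79 = -188
u_8 = 1·-188 + -3·49 = -335
u_9 = 1·-335 + -3·-188 = 229
u_10 = 1·229 + -3·-335 = 1234
u_11 = 1·1234 + -3·229 = 547
u_12 = 1·547 + -3·1234 = -3155
u_13 = 1·-3155 + -3·547 = -4796
u_14 = 1·-4796 + -3·-3155 = 4669
u_15 = 1·4669 + -3·-4796 = 19057
u_16 = 1·19057 + -3·4669 = 5050
u_17 = 1·5050 + -3·19057 = -52121
u_18 = 1·-52121 + -3·5050 = -67271
u_19 = 1·-67271 + -3·-52121 = 89092
u_20 = 1·89092 + -3·-67271 = 290905
u_21 = 1·290905 + -3·89092 = 23629
u_22 = 1·23629 + -3·290905 = -849086
u_23 = 1·-849086 + -3·23629 = -919973
u_24 = 1·-919973 + -3·-849086 = 1627285

1627285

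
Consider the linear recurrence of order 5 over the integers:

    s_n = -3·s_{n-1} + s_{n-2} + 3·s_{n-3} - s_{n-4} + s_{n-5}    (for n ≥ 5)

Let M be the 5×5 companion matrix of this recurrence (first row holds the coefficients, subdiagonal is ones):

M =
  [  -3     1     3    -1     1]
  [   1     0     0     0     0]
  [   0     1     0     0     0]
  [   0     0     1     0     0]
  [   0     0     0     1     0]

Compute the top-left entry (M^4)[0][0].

90

(M^4)[0][0] is the top entry after applying M 4 times to the unit state (1, 0, 0, 0, 0). Equivalently it is h_{8} for the auxiliary sequence (h_n) obeying the same recurrence with h_4 = 1 and h_i = 0 for 0 ≤ i < 4:
h_5 = -3·1 + 1·0 + 3·0 + -1·0 + 1·0 = -3
h_6 = -3·-3 + 1·1 + 3·0 + -1·0 + 1·0 = 10
h_7 = -3·10 + 1·-3 + 3·1 + -1·0 + 1·0 = -30
h_8 = -3·-30 + 1·10 + 3·-3 + -1·1 + 1·0 = 90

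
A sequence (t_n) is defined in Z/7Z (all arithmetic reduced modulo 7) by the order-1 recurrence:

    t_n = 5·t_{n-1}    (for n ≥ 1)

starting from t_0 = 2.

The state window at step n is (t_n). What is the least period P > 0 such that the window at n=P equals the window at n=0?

n=0: window = (2)
n=1: window = (3)
n=2: window = (1)
n=3: window = (5)
n=4: window = (4)
n=5: window = (6)
n=6: window = (2)
window at n=6 equals window at n=0 → period = 6

6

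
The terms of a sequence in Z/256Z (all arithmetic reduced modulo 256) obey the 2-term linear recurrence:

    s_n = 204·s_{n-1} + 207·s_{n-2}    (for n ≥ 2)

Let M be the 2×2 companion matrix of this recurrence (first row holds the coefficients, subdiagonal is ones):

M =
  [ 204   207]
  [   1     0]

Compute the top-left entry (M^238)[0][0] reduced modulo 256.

(M^238)[0][0] is the top entry after applying M 238 times to the unit state (1, 0). Equivalently it is h_{239} for the auxiliary sequence (h_n) obeying the same recurrence with h_1 = 1 and h_i = 0 for 0 ≤ i < 1:
h_2 = 204·1 + 207·0 = 204
h_3 = 204·204 + 207·1 = 95
h_4 = 204·95 + 207·204 = 168
h_5 = 204·168 + 207·95 = 177
h_6 = 204·177 + 207·168 = 228
h_7 = 204·228 + 207·177 = 207
Continuing the recurrence:
  h_8 = 80;  h_9 = 33;  h_10 = 252;  h_11 = 127;  h_12 = 248;  h_13 = 81
  h_14 = 20;  h_15 = 111;  h_16 = 160;  h_17 = 65;  h_18 = 44;  h_19 = 159
  h_20 = 72;  h_21 = 241;  h_22 = 68;  h_23 = 15;  h_24 = 240;  h_25 = 97
  h_26 = 92;  h_27 = 191;  h_28 = 152;  h_29 = 145;  h_30 = 116;  h_31 = 175
  h_32 = 64;  h_33 = 129;  h_34 = 140;  h_35 = 223;  h_36 = 232;  h_37 = 49
  h_38 = 164;  h_39 = 79;  h_40 = 144;  h_41 = 161;  h_42 = 188;  h_43 = 255
  h_44 = 56;  h_45 = 209;  h_46 = 212;  h_47 = 239;  h_48 = 224;  h_49 = 193
  h_50 = 236;  h_51 = 31;  h_52 = 136;  h_53 = 113;  h_54 = 4;  h_55 = 143
  h_56 = 48;  h_57 = 225;  h_58 = 28;  h_59 = 63;  h_60 = 216;  h_61 = 17
  h_62 = 52;  h_63 = 47;  h_64 = 128;  h_65 = 1;  h_66 = 76;  h_67 = 95
  h_68 = 40;  h_69 = 177;  h_70 = 100;  h_71 = 207;  h_72 = 208;  h_73 = 33
  h_74 = 124;  h_75 = 127;  h_76 = 120;  h_77 = 81;  h_78 = 148;  h_79 = 111
  h_80 = 32;  h_81 = 65;  h_82 = 172;  h_83 = 159;  h_84 = 200;  h_85 = 241
  h_86 = 196;  h_87 = 15;  h_88 = 112;  h_89 = 97;  h_90 = 220;  h_91 = 191
  h_92 = 24;  h_93 = 145;  h_94 = 244;  h_95 = 175;  h_96 = 192;  h_97 = 129
  h_98 = 12;  h_99 = 223;  h_100 = 104;  h_101 = 49;  h_102 = 36;  h_103 = 79
  h_104 = 16;  h_105 = 161;  h_106 = 60;  h_107 = 255;  h_108 = 184;  h_109 = 209
  h_110 = 84;  h_111 = 239;  h_112 = 96;  h_113 = 193;  h_114 = 108;  h_115 = 31
  h_116 = 8;  h_117 = 113;  h_118 = 132;  h_119 = 143;  h_120 = 176;  h_121 = 225
  h_122 = 156;  h_123 = 63;  h_124 = 88;  h_125 = 17;  h_126 = 180;  h_127 = 47
  h_128 = 0;  h_129 = 1;  h_130 = 204;  h_131 = 95;  h_132 = 168;  h_133 = 177
  h_134 = 228;  h_135 = 207;  h_136 = 80;  h_137 = 33;  h_138 = 252;  h_139 = 127
  h_140 = 248;  h_141 = 81;  h_142 = 20;  h_143 = 111;  h_144 = 160;  h_145 = 65
  h_146 = 44;  h_147 = 159;  h_148 = 72;  h_149 = 241;  h_150 = 68;  h_151 = 15
  h_152 = 240;  h_153 = 97;  h_154 = 92;  h_155 = 191;  h_156 = 152;  h_157 = 145
  h_158 = 116;  h_159 = 175;  h_160 = 64;  h_161 = 129;  h_162 = 140;  h_163 = 223
  h_164 = 232;  h_165 = 49;  h_166 = 164;  h_167 = 79;  h_168 = 144;  h_169 = 161
  h_170 = 188;  h_171 = 255;  h_172 = 56;  h_173 = 209;  h_174 = 212;  h_175 = 239
  h_176 = 224;  h_177 = 193;  h_178 = 236;  h_179 = 31;  h_180 = 136;  h_181 = 113
  h_182 = 4;  h_183 = 143;  h_184 = 48;  h_185 = 225;  h_186 = 28;  h_187 = 63
  h_188 = 216;  h_189 = 17;  h_190 = 52;  h_191 = 47;  h_192 = 128;  h_193 = 1
  h_194 = 76;  h_195 = 95;  h_196 = 40;  h_197 = 177;  h_198 = 100;  h_199 = 207
  h_200 = 208;  h_201 = 33;  h_202 = 124;  h_203 = 127;  h_204 = 120;  h_205 = 81
  h_206 = 148;  h_207 = 111;  h_208 = 32;  h_209 = 65;  h_210 = 172;  h_211 = 159
  h_212 = 200;  h_213 = 241;  h_214 = 196;  h_215 = 15;  h_216 = 112;  h_217 = 97
  h_218 = 220;  h_219 = 191;  h_220 = 24;  h_221 = 145;  h_222 = 244;  h_223 = 175
  h_224 = 192;  h_225 = 129;  h_226 = 12;  h_227 = 223;  h_228 = 104;  h_229 = 49
  h_230 = 36;  h_231 = 79;  h_232 = 16;  h_233 = 161;  h_234 = 60;  h_235 = 255
  h_236 = 184;  h_237 = 209
h_238 = 204·209 + 207·184 = 84
h_239 = 204·84 + 207·209 = 239

239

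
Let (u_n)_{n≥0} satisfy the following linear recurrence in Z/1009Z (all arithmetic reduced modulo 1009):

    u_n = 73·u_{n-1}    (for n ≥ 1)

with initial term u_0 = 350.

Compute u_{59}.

u_1 = 73·350 = 325
u_2 = 73·325 = 518
u_3 = 73·518 = 481
u_4 = 73·481 = 807
u_5 = 73·807 = 389
u_6 = 73·389 = 145
u_7 = 73·145 = 495
u_8 = 73·495 = 820
u_9 = 73·820 = 329
u_10 = 73·329 = 810
u_11 = 73·810 = 608
u_12 = 73·608 = 997
u_13 = 73·997 = 133
u_14 = 73·133 = 628
u_15 = 73·628 = 439
u_16 = 73·439 = 768
u_17 = 73·768 = 569
u_18 = 73·569 = 168
u_19 = 73·168 = 156
u_20 = 73·156 = 289
u_21 = 73·289 = 917
u_22 = 73·917 = 347
u_23 = 73·347 = 106
u_24 = 73·106 = 675
u_25 = 73·675 = 843
u_26 = 73·843 = 999
u_27 = 73·999 = 279
u_28 = 73·279 = 187
u_29 = 73·187 = 534
u_30 = 73·534 = 640
u_31 = 73·640 = 306
u_32 = 73·306 = 140
u_33 = 73·140 = 130
u_34 = 73·130 = 409
u_35 = 73·409 = 596
u_36 = 73·596 = 121
u_37 = 73·121 = 761
u_38 = 73·761 = 58
u_39 = 73·58 = 198
u_40 = 73·198 = 328
u_41 = 73·328 = 737
u_42 = 73·737 = 324
u_43 = 73·324 = 445
u_44 = 73·445 = 197
u_45 = 73·197 = 255
u_46 = 73·255 = 453
u_47 = 73·453 = 781
u_48 = 73·781 = 509
u_49 = 73·509 = 833
u_50 = 73·833 = 269
u_51 = 73·269 = 466
u_52 = 73·466 = 721
u_53 = 73·721 = 165
u_54 = 73·165 = 946
u_55 = 73·946 = 446
u_56 = 73·446 = 270
u_57 = 73·270 = 539
u_58 = 73·539 = 1005
u_59 = 73·1005 = 717

717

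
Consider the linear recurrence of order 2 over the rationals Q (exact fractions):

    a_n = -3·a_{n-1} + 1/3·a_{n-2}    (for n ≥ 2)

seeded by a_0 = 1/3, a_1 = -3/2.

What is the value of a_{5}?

-2491/18

a_2 = -3·-3/2 + 1/3·1/3 = 83/18
a_3 = -3·83/18 + 1/3·-3/2 = -43/3
a_4 = -3·-43/3 + 1/3·83/18 = 2405/54
a_5 = -3·2405/54 + 1/3·-43/3 = -2491/18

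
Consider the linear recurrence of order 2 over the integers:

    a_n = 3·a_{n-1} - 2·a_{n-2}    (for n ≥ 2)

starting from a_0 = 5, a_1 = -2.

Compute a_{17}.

a_2 = 3·-2 + -2·5 = -16
a_3 = 3·-16 + -2·-2 = -44
a_4 = 3·-44 + -2·-16 = -100
a_5 = 3·-100 + -2·-44 = -212
a_6 = 3·-212 + -2·-100 = -436
a_7 = 3·-436 + -2·-212 = -884
a_8 = 3·-884 + -2·-436 = -1780
a_9 = 3·-1780 + -2·-884 = -3572
a_10 = 3·-3572 + -2·-1780 = -7156
a_11 = 3·-7156 + -2·-3572 = -14324
a_12 = 3·-14324 + -2·-7156 = -28660
a_13 = 3·-28660 + -2·-14324 = -57332
a_14 = 3·-57332 + -2·-28660 = -114676
a_15 = 3·-114676 + -2·-57332 = -229364
a_16 = 3·-229364 + -2·-114676 = -458740
a_17 = 3·-458740 + -2·-229364 = -917492

-917492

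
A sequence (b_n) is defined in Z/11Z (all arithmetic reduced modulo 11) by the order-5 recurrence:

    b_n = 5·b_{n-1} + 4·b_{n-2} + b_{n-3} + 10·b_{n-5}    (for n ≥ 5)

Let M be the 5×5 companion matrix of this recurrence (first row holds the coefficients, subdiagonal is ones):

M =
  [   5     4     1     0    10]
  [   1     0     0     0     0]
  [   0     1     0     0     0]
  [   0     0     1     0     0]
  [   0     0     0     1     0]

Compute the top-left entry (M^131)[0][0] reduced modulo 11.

7

(M^131)[0][0] is the top entry after applying M 131 times to the unit state (1, 0, 0, 0, 0). Equivalently it is h_{135} for the auxiliary sequence (h_n) obeying the same recurrence with h_4 = 1 and h_i = 0 for 0 ≤ i < 4:
h_5 = 5·1 + 4·0 + 1·0 + 0·0 + 10·0 = 5
h_6 = 5·5 + 4·1 + 1·0 + 0·0 + 10·0 = 7
h_7 = 5·7 + 4·5 + 1·1 + 0·0 + 10·0 = 1
h_8 = 5·1 + 4·7 + 1·5 + 0·1 + 10·0 = 5
h_9 = 5·5 + 4·1 + 1·7 + 0·5 + 10·1 = 2
h_10 = 5·2 + 4·5 + 1·1 + 0·7 + 10·5 = 4
Continuing the recurrence:
  h_11 = 4;  h_12 = 4;  h_13 = 2;  h_14 = 6;  h_15 = 5;  h_16 = 3
  h_17 = 4;  h_18 = 2;  h_19 = 1;  h_20 = 1;  h_21 = 8;  h_22 = 8
  h_23 = 5;  h_24 = 9;  h_25 = 6;  h_26 = 8;  h_27 = 10;  h_28 = 6
  h_29 = 3;  h_30 = 10;  h_31 = 5;  h_32 = 3;  h_33 = 6;  h_34 = 0
  h_35 = 6;  h_36 = 9;  h_37 = 0;  h_38 = 3;  h_39 = 2;  h_40 = 5
  h_41 = 5;  h_42 = 3;  h_43 = 4;  h_44 = 2;  h_45 = 2;  h_46 = 6
  h_47 = 4;  h_48 = 9;  h_49 = 10;  h_50 = 0;  h_51 = 10;  h_52 = 1
  h_53 = 3;  h_54 = 8;  h_55 = 9;  h_56 = 4;  h_57 = 8;  h_58 = 7
  h_59 = 8;  h_60 = 1;  h_61 = 7;  h_62 = 6;  h_63 = 8;  h_64 = 8
  h_65 = 0;  h_66 = 0;  h_67 = 2;  h_68 = 2;  h_69 = 10;  h_70 = 5
  h_71 = 1;  h_72 = 0;  h_73 = 7;  h_74 = 4;  h_75 = 10;  h_76 = 6
  h_77 = 8;  h_78 = 1;  h_79 = 6;  h_80 = 10;  h_81 = 3;  h_82 = 9
  h_83 = 0;  h_84 = 0;  h_85 = 10;  h_86 = 3;  h_87 = 2;  h_88 = 10
  h_89 = 6;  h_90 = 7;  h_91 = 0;  h_92 = 10;  h_93 = 3;  h_94 = 5
  h_95 = 7;  h_96 = 3;  h_97 = 5;  h_98 = 8;  h_99 = 3;  h_100 = 1
  h_101 = 0;  h_102 = 2;  h_103 = 3;  h_104 = 9;  h_105 = 3;  h_106 = 10
  h_107 = 3;  h_108 = 0;  h_109 = 2;  h_110 = 10;  h_111 = 4;  h_112 = 4
  h_113 = 2;  h_114 = 6;  h_115 = 10;  h_116 = 6;  h_117 = 6;  h_118 = 7
  h_119 = 4;  h_120 = 0;  h_121 = 6;  h_122 = 6;  h_123 = 3;  h_124 = 8
  h_125 = 3;  h_126 = 0;  h_127 = 3;  h_128 = 4;  h_129 = 2;  h_130 = 4
  h_131 = 10;  h_132 = 10;  h_133 = 2
h_134 = 5·2 + 4·10 + 1·10 + 0·4 + 10·2 = 3
h_135 = 5·3 + 4·2 + 1·10 + 0·10 + 10·4 = 7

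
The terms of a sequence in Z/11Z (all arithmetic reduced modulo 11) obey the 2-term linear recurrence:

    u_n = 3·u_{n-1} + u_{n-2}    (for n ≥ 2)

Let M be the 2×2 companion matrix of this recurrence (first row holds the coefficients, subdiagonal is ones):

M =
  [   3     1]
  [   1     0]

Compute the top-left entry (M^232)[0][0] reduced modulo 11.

1

(M^232)[0][0] is the top entry after applying M 232 times to the unit state (1, 0). Equivalently it is h_{233} for the auxiliary sequence (h_n) obeying the same recurrence with h_1 = 1 and h_i = 0 for 0 ≤ i < 1:
h_2 = 3·1 + 1·0 = 3
h_3 = 3·3 + 1·1 = 10
h_4 = 3·10 + 1·3 = 0
h_5 = 3·0 + 1·10 = 10
h_6 = 3·10 + 1·0 = 8
h_7 = 3·8 + 1·10 = 1
h_8 = 3·1 + 1·8 = 0
h_9 = 3·0 + 1·1 = 1
(h_8, h_9) = (0, 1) = (h_0, h_1), so the sequence has period 8.
233 ≡ 1 (mod 8), hence h_233 = h_1 = 1.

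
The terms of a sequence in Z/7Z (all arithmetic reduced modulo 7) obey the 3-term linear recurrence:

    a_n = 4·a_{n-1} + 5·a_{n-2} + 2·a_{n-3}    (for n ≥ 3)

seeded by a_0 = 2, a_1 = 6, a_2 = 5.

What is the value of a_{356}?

a_3 = 4·5 + 5·6 + 2·2 = 5
a_4 = 4·5 + 5·5 + 2·6 = 1
a_5 = 4·1 + 5·5 + 2·5 = 4
a_6 = 4·4 + 5·1 + 2·5 = 3
a_7 = 4·3 + 5·4 + 2·1 = 6
a_8 = 4·6 + 5·3 + 2·4 = 5
Continuing the recurrence:
  a_9 = 0;  a_10 = 2;  a_11 = 4;  a_12 = 5;  a_13 = 2;  a_14 = 6
  a_15 = 2;  a_16 = 0;  a_17 = 1;  a_18 = 1;  a_19 = 2;  a_20 = 1
  a_21 = 2;  a_22 = 3;  a_23 = 3;  a_24 = 3;  a_25 = 5;  a_26 = 6
  a_27 = 6;  a_28 = 1;  a_29 = 4;  a_30 = 5;  a_31 = 0;  a_32 = 5
  a_33 = 2;  a_34 = 5;  a_35 = 5;  a_36 = 0;  a_37 = 0;  a_38 = 3
  a_39 = 5;  a_40 = 0;  a_41 = 3;  a_42 = 1;  a_43 = 5;  a_44 = 3
  a_45 = 4;  a_46 = 6;  a_47 = 1;  a_48 = 0;  a_49 = 3;  a_50 = 0
  a_51 = 1;  a_52 = 3;  a_53 = 3;  a_54 = 1;  a_55 = 4;  a_56 = 6
  a_57 = 4;  a_58 = 5;  a_59 = 3;  a_60 = 3;  a_61 = 2;  a_62 = 1
  a_63 = 6;  a_64 = 5;  a_65 = 3;  a_66 = 0;  a_67 = 4;  a_68 = 1
  a_69 = 3;  a_70 = 4;  a_71 = 5;  a_72 = 4;  a_73 = 0;  a_74 = 2
  a_75 = 2;  a_76 = 4;  a_77 = 2;  a_78 = 4;  a_79 = 6;  a_80 = 6
  a_81 = 6;  a_82 = 3;  a_83 = 5;  a_84 = 5;  a_85 = 2;  a_86 = 1
  a_87 = 3;  a_88 = 0;  a_89 = 3;  a_90 = 4;  a_91 = 3;  a_92 = 3
  a_93 = 0;  a_94 = 0;  a_95 = 6;  a_96 = 3;  a_97 = 0;  a_98 = 6
  a_99 = 2;  a_100 = 3;  a_101 = 6;  a_102 = 1;  a_103 = 5;  a_104 = 2
  a_105 = 0;  a_106 = 6;  a_107 = 0;  a_108 = 2;  a_109 = 6;  a_110 = 6
  a_111 = 2;  a_112 = 1;  a_113 = 5;  a_114 = 1;  a_115 = 3;  a_116 = 6
  a_117 = 6;  a_118 = 4;  a_119 = 2;  a_120 = 5;  a_121 = 3;  a_122 = 6
  a_123 = 0;  a_124 = 1;  a_125 = 2;  a_126 = 6;  a_127 = 1;  a_128 = 3
  a_129 = 1;  a_130 = 0;  a_131 = 4;  a_132 = 4;  a_133 = 1;  a_134 = 4
  a_135 = 1;  a_136 = 5;  a_137 = 5;  a_138 = 5;  a_139 = 6;  a_140 = 3
  a_141 = 3;  a_142 = 4;  a_143 = 2;  a_144 = 6;  a_145 = 0;  a_146 = 6
  a_147 = 1;  a_148 = 6;  a_149 = 6;  a_150 = 0;  a_151 = 0;  a_152 = 5
  a_153 = 6;  a_154 = 0;  a_155 = 5;  a_156 = 4;  a_157 = 6;  a_158 = 5
  a_159 = 2;  a_160 = 3;  a_161 = 4;  a_162 = 0;  a_163 = 5;  a_164 = 0
  a_165 = 4;  a_166 = 5;  a_167 = 5;  a_168 = 4;  a_169 = 2;  a_170 = 3
  a_171 = 2;  a_172 = 6;  a_173 = 5;  a_174 = 5;  a_175 = 1;  a_176 = 4
  a_177 = 3;  a_178 = 6;  a_179 = 5;  a_180 = 0;  a_181 = 2;  a_182 = 4
  a_183 = 5;  a_184 = 2;  a_185 = 6;  a_186 = 2;  a_187 = 0;  a_188 = 1
  a_189 = 1;  a_190 = 2;  a_191 = 1;  a_192 = 2;  a_193 = 3;  a_194 = 3
  a_195 = 3;  a_196 = 5;  a_197 = 6;  a_198 = 6;  a_199 = 1;  a_200 = 4
  a_201 = 5;  a_202 = 0;  a_203 = 5;  a_204 = 2;  a_205 = 5;  a_206 = 5
  a_207 = 0;  a_208 = 0;  a_209 = 3;  a_210 = 5;  a_211 = 0;  a_212 = 3
  a_213 = 1;  a_214 = 5;  a_215 = 3;  a_216 = 4;  a_217 = 6;  a_218 = 1
  a_219 = 0;  a_220 = 3;  a_221 = 0;  a_222 = 1;  a_223 = 3;  a_224 = 3
  a_225 = 1;  a_226 = 4;  a_227 = 6;  a_228 = 4;  a_229 = 5;  a_230 = 3
  a_231 = 3;  a_232 = 2;  a_233 = 1;  a_234 = 6;  a_235 = 5;  a_236 = 3
  a_237 = 0;  a_238 = 4;  a_239 = 1;  a_240 = 3;  a_241 = 4;  a_242 = 5
  a_243 = 4;  a_244 = 0;  a_245 = 2;  a_246 = 2;  a_247 = 4;  a_248 = 2
  a_249 = 4;  a_250 = 6;  a_251 = 6;  a_252 = 6;  a_253 = 3;  a_254 = 5
  a_255 = 5;  a_256 = 2;  a_257 = 1;  a_258 = 3;  a_259 = 0;  a_260 = 3
  a_261 = 4;  a_262 = 3;  a_263 = 3;  a_264 = 0;  a_265 = 0;  a_266 = 6
  a_267 = 3;  a_268 = 0;  a_269 = 6;  a_270 = 2;  a_271 = 3;  a_272 = 6
  a_273 = 1;  a_274 = 5;  a_275 = 2;  a_276 = 0;  a_277 = 6;  a_278 = 0
  a_279 = 2;  a_280 = 6;  a_281 = 6;  a_282 = 2;  a_283 = 1;  a_284 = 5
  a_285 = 1;  a_286 = 3;  a_287 = 6;  a_288 = 6;  a_289 = 4;  a_290 = 2
  a_291 = 5;  a_292 = 3;  a_293 = 6;  a_294 = 0;  a_295 = 1;  a_296 = 2
  a_297 = 6;  a_298 = 1;  a_299 = 3;  a_300 = 1;  a_301 = 0;  a_302 = 4
  a_303 = 4;  a_304 = 1;  a_305 = 4;  a_306 = 1;  a_307 = 5;  a_308 = 5
  a_309 = 5;  a_310 = 6;  a_311 = 3;  a_312 = 3;  a_313 = 4;  a_314 = 2
  a_315 = 6;  a_316 = 0;  a_317 = 6;  a_318 = 1;  a_319 = 6;  a_320 = 6
  a_321 = 0;  a_322 = 0;  a_323 = 5;  a_324 = 6;  a_325 = 0;  a_326 = 5
  a_327 = 4;  a_328 = 6;  a_329 = 5;  a_330 = 2;  a_331 = 3;  a_332 = 4
  a_333 = 0;  a_334 = 5;  a_335 = 0;  a_336 = 4;  a_337 = 5;  a_338 = 5
  a_339 = 4;  a_340 = 2;  a_341 = 3;  a_342 = 2;  a_343 = 6;  a_344 = 5
  a_345 = 5;  a_346 = 1;  a_347 = 4;  a_348 = 3;  a_349 = 6;  a_350 = 5
  a_351 = 0;  a_352 = 2;  a_353 = 4;  a_354 = 5
a_355 = 4·5 + 5·4 + 2·2 = 2
a_356 = 4·2 + 5·5 + 2·4 = 6

6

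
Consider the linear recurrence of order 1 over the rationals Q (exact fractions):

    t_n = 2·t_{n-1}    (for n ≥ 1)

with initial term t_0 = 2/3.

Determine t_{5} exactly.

64/3

t_1 = 2·2/3 = 4/3
t_2 = 2·4/3 = 8/3
t_3 = 2·8/3 = 16/3
t_4 = 2·16/3 = 32/3
t_5 = 2·32/3 = 64/3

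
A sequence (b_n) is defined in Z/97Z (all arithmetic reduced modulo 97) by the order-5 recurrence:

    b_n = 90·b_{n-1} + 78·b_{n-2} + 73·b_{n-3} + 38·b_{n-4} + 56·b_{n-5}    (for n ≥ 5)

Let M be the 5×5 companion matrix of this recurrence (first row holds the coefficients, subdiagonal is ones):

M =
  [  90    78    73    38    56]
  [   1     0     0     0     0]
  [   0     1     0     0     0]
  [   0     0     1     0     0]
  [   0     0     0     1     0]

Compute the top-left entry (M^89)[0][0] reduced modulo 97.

57

(M^89)[0][0] is the top entry after applying M 89 times to the unit state (1, 0, 0, 0, 0). Equivalently it is h_{93} for the auxiliary sequence (h_n) obeying the same recurrence with h_4 = 1 and h_i = 0 for 0 ≤ i < 4:
h_5 = 90·1 + 78·0 + 73·0 + 38·0 + 56·0 = 90
h_6 = 90·90 + 78·1 + 73·0 + 38·0 + 56·0 = 30
h_7 = 90·30 + 78·90 + 73·1 + 38·0 + 56·0 = 93
h_8 = 90·93 + 78·30 + 73·90 + 38·1 + 56·0 = 52
h_9 = 90·52 + 78·93 + 73·30 + 38·90 + 56·1 = 43
h_10 = 90·43 + 78·52 + 73·93 + 38·30 + 56·90 = 40
h_11 = 90·40 + 78·43 + 73·52 + 38·93 + 56·30 = 56
h_12 = 90·56 + 78·40 + 73·43 + 38·52 + 56·93 = 53
h_13 = 90·53 + 78·56 + 73·40 + 38·43 + 56·52 = 17
h_14 = 90·17 + 78·53 + 73·56 + 38·40 + 56·43 = 3
h_15 = 90·3 + 78·17 + 73·53 + 38·56 + 56·40 = 36
h_16 = 90·36 + 78·3 + 73·17 + 38·53 + 56·56 = 68
h_17 = 90·68 + 78·36 + 73·3 + 38·17 + 56·53 = 54
h_18 = 90·54 + 78·68 + 73·36 + 38·3 + 56·17 = 84
h_19 = 90·84 + 78·54 + 73·68 + 38·36 + 56·3 = 36
h_20 = 90·36 + 78·84 + 73·54 + 38·68 + 56·36 = 1
h_21 = 90·1 + 78·36 + 73·84 + 38·54 + 56·68 = 49
h_22 = 90·49 + 78·1 + 73·36 + 38·84 + 56·54 = 43
h_23 = 90·43 + 78·49 + 73·1 + 38·36 + 56·84 = 63
h_24 = 90·63 + 78·43 + 73·49 + 38·1 + 56·36 = 8
h_25 = 90·8 + 78·63 + 73·43 + 38·49 + 56·1 = 21
h_26 = 90·21 + 78·8 + 73·63 + 38·43 + 56·49 = 45
h_27 = 90·45 + 78·21 + 73·8 + 38·63 + 56·43 = 16
h_28 = 90·16 + 78·45 + 73·21 + 38·8 + 56·63 = 33
h_29 = 90·33 + 78·16 + 73·45 + 38·21 + 56·8 = 19
h_30 = 90·19 + 78·33 + 73·16 + 38·45 + 56·21 = 93
h_31 = 90·93 + 78·19 + 73·33 + 38·16 + 56·45 = 63
h_32 = 90·63 + 78·93 + 73·19 + 38·33 + 56·16 = 68
h_33 = 90·68 + 78·63 + 73·93 + 38·19 + 56·33 = 23
h_34 = 90·23 + 78·68 + 73·63 + 38·93 + 56·19 = 81
h_35 = 90·81 + 78·23 + 73·68 + 38·63 + 56·93 = 19
h_36 = 90·19 + 78·81 + 73·23 + 38·68 + 56·63 = 8
h_37 = 90·8 + 78·19 + 73·81 + 38·23 + 56·68 = 90
h_38 = 90·90 + 78·8 + 73·19 + 38·81 + 56·23 = 24
h_39 = 90·24 + 78·90 + 73·8 + 38·19 + 56·81 = 84
h_40 = 90·84 + 78·24 + 73·90 + 38·8 + 56·19 = 7
h_41 = 90·7 + 78·84 + 73·24 + 38·90 + 56·8 = 95
h_42 = 90·95 + 78·7 + 73·84 + 38·24 + 56·90 = 34
h_43 = 90·34 + 78·95 + 73·7 + 38·84 + 56·24 = 94
h_44 = 90·94 + 78·34 + 73·95 + 38·7 + 56·84 = 28
h_45 = 90·28 + 78·94 + 73·34 + 38·95 + 56·7 = 40
h_46 = 90·40 + 78·28 + 73·94 + 38·34 + 56·95 = 52
h_47 = 90·52 + 78·40 + 73·28 + 38·94 + 56·34 = 91
h_48 = 90·91 + 78·52 + 73·40 + 38·28 + 56·94 = 57
h_49 = 90·57 + 78·91 + 73·52 + 38·40 + 56·28 = 3
h_50 = 90·3 + 78·57 + 73·91 + 38·52 + 56·40 = 55
h_51 = 90·55 + 78·3 + 73·57 + 38·91 + 56·52 = 1
h_52 = 90·1 + 78·55 + 73·3 + 38·57 + 56·91 = 27
h_53 = 90·27 + 78·1 + 73·55 + 38·3 + 56·57 = 32
h_54 = 90·32 + 78·27 + 73·1 + 38·55 + 56·3 = 42
h_55 = 90·42 + 78·32 + 73·27 + 38·1 + 56·55 = 16
h_56 = 90·16 + 78·42 + 73·32 + 38·27 + 56·1 = 83
h_57 = 90·83 + 78·16 + 73·42 + 38·32 + 56·27 = 59
h_58 = 90·59 + 78·83 + 73·16 + 38·42 + 56·32 = 44
h_59 = 90·44 + 78·59 + 73·83 + 38·16 + 56·42 = 24
h_60 = 90·24 + 78·44 + 73·59 + 38·83 + 56·16 = 78
h_61 = 90·78 + 78·24 + 73·44 + 38·59 + 56·83 = 79
h_62 = 90·79 + 78·78 + 73·24 + 38·44 + 56·59 = 37
h_63 = 90·37 + 78·79 + 73·78 + 38·24 + 56·44 = 35
h_64 = 90·35 + 78·37 + 73·79 + 38·78 + 56·24 = 9
h_65 = 90·9 + 78·35 + 73·37 + 38·79 + 56·78 = 31
h_66 = 90·31 + 78·9 + 73·35 + 38·37 + 56·79 = 43
h_67 = 90·43 + 78·31 + 73·9 + 38·35 + 56·37 = 65
h_68 = 90·65 + 78·43 + 73·31 + 38·9 + 56·35 = 92
h_69 = 90·92 + 78·65 + 73·43 + 38·31 + 56·9 = 32
h_70 = 90·32 + 78·92 + 73·65 + 38·43 + 56·31 = 32
h_71 = 90·32 + 78·32 + 73·92 + 38·65 + 56·43 = 92
h_72 = 90·92 + 78·32 + 73·32 + 38·92 + 56·65 = 72
h_73 = 90·72 + 78·92 + 73·32 + 38·32 + 56·92 = 50
h_74 = 90·50 + 78·72 + 73·92 + 38·32 + 56·32 = 52
h_75 = 90·52 + 78·50 + 73·72 + 38·92 + 56·32 = 15
h_76 = 90·15 + 78·52 + 73·50 + 38·72 + 56·92 = 66
h_77 = 90·66 + 78·15 + 73·52 + 38·50 + 56·72 = 57
h_78 = 90·57 + 78·66 + 73·15 + 38·52 + 56·50 = 47
h_79 = 90·47 + 78·57 + 73·66 + 38·15 + 56·52 = 1
h_80 = 90·1 + 78·47 + 73·57 + 38·66 + 56·15 = 13
h_81 = 90·13 + 78·1 + 73·47 + 38·57 + 56·66 = 65
h_82 = 90·65 + 78·13 + 73·1 + 38·47 + 56·57 = 81
h_83 = 90·81 + 78·65 + 73·13 + 38·1 + 56·47 = 71
h_84 = 90·71 + 78·81 + 73·65 + 38·13 + 56·1 = 58
h_85 = 90·58 + 78·71 + 73·81 + 38·65 + 56·13 = 81
h_86 = 90·81 + 78·58 + 73·71 + 38·81 + 56·65 = 47
h_87 = 90·47 + 78·81 + 73·58 + 38·71 + 56·81 = 94
h_88 = 90·94 + 78·47 + 73·81 + 38·58 + 56·71 = 66
h_89 = 90·66 + 78·94 + 73·47 + 38·81 + 56·58 = 40
h_90 = 90·40 + 78·66 + 73·94 + 38·47 + 56·81 = 10
h_91 = 90·10 + 78·40 + 73·66 + 38·94 + 56·47 = 7
h_92 = 90·7 + 78·10 + 73·40 + 38·66 + 56·94 = 74
h_93 = 90·74 + 78·7 + 73·10 + 38·40 + 56·66 = 57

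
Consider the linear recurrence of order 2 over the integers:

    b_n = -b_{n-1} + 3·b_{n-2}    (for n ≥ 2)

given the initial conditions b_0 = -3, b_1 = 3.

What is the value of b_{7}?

b_2 = -1·3 + 3·-3 = -12
b_3 = -1·-12 + 3·3 = 21
b_4 = -1·21 + 3·-12 = -57
b_5 = -1·-57 + 3·21 = 120
b_6 = -1·120 + 3·-57 = -291
b_7 = -1·-291 + 3·120 = 651

651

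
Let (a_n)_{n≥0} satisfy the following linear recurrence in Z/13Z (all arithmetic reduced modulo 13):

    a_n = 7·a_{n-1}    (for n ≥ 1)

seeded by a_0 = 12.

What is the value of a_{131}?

11

a_1 = 7·12 = 6
a_2 = 7·6 = 3
a_3 = 7·3 = 8
a_4 = 7·8 = 4
a_5 = 7·4 = 2
a_6 = 7·2 = 1
a_7 = 7·1 = 7
a_8 = 7·7 = 10
a_9 = 7·10 = 5
a_10 = 7·5 = 9
a_11 = 7·9 = 11
a_12 = 7·11 = 12
(a_12) = (12) = (a_0), so the sequence has period 12.
131 ≡ 11 (mod 12), hence a_131 = a_11 = 11.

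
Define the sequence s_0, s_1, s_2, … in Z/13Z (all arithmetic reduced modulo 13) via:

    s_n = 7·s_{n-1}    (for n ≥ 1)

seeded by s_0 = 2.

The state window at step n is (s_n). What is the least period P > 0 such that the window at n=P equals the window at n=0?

n=0: window = (2)
n=1: window = (1)
n=2: window = (7)
n=3: window = (10)
n=4: window = (5)
n=5: window = (9)
n=6: window = (11)
n=7: window = (12)
n=8: window = (6)
n=9: window = (3)
n=10: window = (8)
n=11: window = (4)
n=12: window = (2)
window at n=12 equals window at n=0 → period = 12

12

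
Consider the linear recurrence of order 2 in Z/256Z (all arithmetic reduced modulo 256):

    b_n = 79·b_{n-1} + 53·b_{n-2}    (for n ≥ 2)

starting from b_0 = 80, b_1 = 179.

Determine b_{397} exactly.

b_2 = 79·179 + 53·80 = 205
b_3 = 79·205 + 53·179 = 82
b_4 = 79·82 + 53·205 = 191
b_5 = 79·191 + 53·82 = 235
b_6 = 79·235 + 53·191 = 16
b_7 = 79·16 + 53·235 = 151
Continuing the recurrence:
  b_8 = 233;  b_9 = 42;  b_10 = 51;  b_11 = 111;  b_12 = 208;  b_13 = 43
  b_14 = 85;  b_15 = 34;  b_16 = 23;  b_17 = 35;  b_18 = 144;  b_19 = 175
  b_20 = 209;  b_21 = 186;  b_22 = 171;  b_23 = 71;  b_24 = 80;  b_25 = 99
  b_26 = 29;  b_27 = 114;  b_28 = 47;  b_29 = 27;  b_30 = 16;  b_31 = 135
  b_32 = 249;  b_33 = 202;  b_34 = 227;  b_35 = 223;  b_36 = 208;  b_37 = 91
  b_38 = 37;  b_39 = 66;  b_40 = 7;  b_41 = 211;  b_42 = 144;  b_43 = 31
  b_44 = 97;  b_45 = 90;  b_46 = 219;  b_47 = 55;  b_48 = 80;  b_49 = 19
  b_50 = 109;  b_51 = 146;  b_52 = 159;  b_53 = 75;  b_54 = 16;  b_55 = 119
  b_56 = 9;  b_57 = 106;  b_58 = 147;  b_59 = 79;  b_60 = 208;  b_61 = 139
  b_62 = 245;  b_63 = 98;  b_64 = 247;  b_65 = 131;  b_66 = 144;  b_67 = 143
  b_68 = 241;  b_69 = 250;  b_70 = 11;  b_71 = 39;  b_72 = 80;  b_73 = 195
  b_74 = 189;  b_75 = 178;  b_76 = 15;  b_77 = 123;  b_78 = 16;  b_79 = 103
  b_80 = 25;  b_81 = 10;  b_82 = 67;  b_83 = 191;  b_84 = 208;  b_85 = 187
  b_86 = 197;  b_87 = 130;  b_88 = 231;  b_89 = 51;  b_90 = 144;  b_91 = 255
  b_92 = 129;  b_93 = 154;  b_94 = 59;  b_95 = 23;  b_96 = 80;  b_97 = 115
  b_98 = 13;  b_99 = 210;  b_100 = 127;  b_101 = 171;  b_102 = 16;  b_103 = 87
  b_104 = 41;  b_105 = 170;  b_106 = 243;  b_107 = 47;  b_108 = 208;  b_109 = 235
  b_110 = 149;  b_111 = 162;  b_112 = 215;  b_113 = 227;  b_114 = 144;  b_115 = 111
  b_116 = 17;  b_117 = 58;  b_118 = 107;  b_119 = 7;  b_120 = 80;  b_121 = 35
  b_122 = 93;  b_123 = 242;  b_124 = 239;  b_125 = 219;  b_126 = 16;  b_127 = 71
  b_128 = 57;  b_129 = 74;  b_130 = 163;  b_131 = 159;  b_132 = 208;  b_133 = 27
  b_134 = 101;  b_135 = 194;  b_136 = 199;  b_137 = 147;  b_138 = 144;  b_139 = 223
  b_140 = 161;  b_141 = 218;  b_142 = 155;  b_143 = 247;  b_144 = 80;  b_145 = 211
  b_146 = 173;  b_147 = 18;  b_148 = 95;  b_149 = 11;  b_150 = 16;  b_151 = 55
  b_152 = 73;  b_153 = 234;  b_154 = 83;  b_155 = 15;  b_156 = 208;  b_157 = 75
  b_158 = 53;  b_159 = 226;  b_160 = 183;  b_161 = 67;  b_162 = 144;  b_163 = 79
  b_164 = 49;  b_165 = 122;  b_166 = 203;  b_167 = 231;  b_168 = 80;  b_169 = 131
  b_170 = 253;  b_171 = 50;  b_172 = 207;  b_173 = 59;  b_174 = 16;  b_175 = 39
  b_176 = 89;  b_177 = 138;  b_178 = 3;  b_179 = 127;  b_180 = 208;  b_181 = 123
  b_182 = 5;  b_183 = 2;  b_184 = 167;  b_185 = 243;  b_186 = 144;  b_187 = 191
  b_188 = 193;  b_189 = 26;  b_190 = 251;  b_191 = 215;  b_192 = 80;  b_193 = 51
  b_194 = 77;  b_195 = 82;  b_196 = 63;  b_197 = 107;  b_198 = 16;  b_199 = 23
  b_200 = 105;  b_201 = 42;  b_202 = 179;  b_203 = 239;  b_204 = 208;  b_205 = 171
  b_206 = 213;  b_207 = 34;  b_208 = 151;  b_209 = 163;  b_210 = 144;  b_211 = 47
  b_212 = 81;  b_213 = 186;  b_214 = 43;  b_215 = 199;  b_216 = 80;  b_217 = 227
  b_218 = 157;  b_219 = 114;  b_220 = 175;  b_221 = 155;  b_222 = 16;  b_223 = 7
  b_224 = 121;  b_225 = 202;  b_226 = 99;  b_227 = 95;  b_228 = 208;  b_229 = 219
  b_230 = 165;  b_231 = 66;  b_232 = 135;  b_233 = 83;  b_234 = 144;  b_235 = 159
  b_236 = 225;  b_237 = 90;  b_238 = 91;  b_239 = 183;  b_240 = 80;  b_241 = 147
  b_242 = 237;  b_243 = 146;  b_244 = 31;  b_245 = 203;  b_246 = 16;  b_247 = 247
  b_248 = 137;  b_249 = 106;  b_250 = 19;  b_251 = 207;  b_252 = 208;  b_253 = 11
  b_254 = 117;  b_255 = 98;  b_256 = 119;  b_257 = 3;  b_258 = 144;  b_259 = 15
  b_260 = 113;  b_261 = 250;  b_262 = 139;  b_263 = 167;  b_264 = 80;  b_265 = 67
  b_266 = 61;  b_267 = 178;  b_268 = 143;  b_269 = 251;  b_270 = 16;  b_271 = 231
  b_272 = 153;  b_273 = 10;  b_274 = 195;  b_275 = 63;  b_276 = 208;  b_277 = 59
  b_278 = 69;  b_279 = 130;  b_280 = 103;  b_281 = 179;  b_282 = 144;  b_283 = 127
  b_284 = 1;  b_285 = 154;  b_286 = 187;  b_287 = 151;  b_288 = 80;  b_289 = 243
  b_290 = 141;  b_291 = 210;  b_292 = 255;  b_293 = 43;  b_294 = 16;  b_295 = 215
  b_296 = 169;  b_297 = 170;  b_298 = 115;  b_299 = 175;  b_300 = 208;  b_301 = 107
  b_302 = 21;  b_303 = 162;  b_304 = 87;  b_305 = 99;  b_306 = 144;  b_307 = 239
  b_308 = 145;  b_309 = 58;  b_310 = 235;  b_311 = 135;  b_312 = 80;  b_313 = 163
  b_314 = 221;  b_315 = 242;  b_316 = 111;  b_317 = 91;  b_318 = 16;  b_319 = 199
  b_320 = 185;  b_321 = 74;  b_322 = 35;  b_323 = 31;  b_324 = 208;  b_325 = 155
  b_326 = 229;  b_327 = 194;  b_328 = 71;  b_329 = 19;  b_330 = 144;  b_331 = 95
  b_332 = 33;  b_333 = 218;  b_334 = 27;  b_335 = 119;  b_336 = 80;  b_337 = 83
  b_338 = 45;  b_339 = 18;  b_340 = 223;  b_341 = 139;  b_342 = 16;  b_343 = 183
  b_344 = 201;  b_345 = 234;  b_346 = 211;  b_347 = 143;  b_348 = 208;  b_349 = 203
  b_350 = 181;  b_351 = 226;  b_352 = 55;  b_353 = 195;  b_354 = 144;  b_355 = 207
  b_356 = 177;  b_357 = 122;  b_358 = 75;  b_359 = 103;  b_360 = 80;  b_361 = 3
  b_362 = 125;  b_363 = 50;  b_364 = 79;  b_365 = 187;  b_366 = 16;  b_367 = 167
  b_368 = 217;  b_369 = 138;  b_370 = 131;  b_371 = 255;  b_372 = 208;  b_373 = 251
  b_374 = 133;  b_375 = 2;  b_376 = 39;  b_377 = 115;  b_378 = 144;  b_379 = 63
  b_380 = 65;  b_381 = 26;  b_382 = 123;  b_383 = 87;  b_384 = 80;  b_385 = 179
  b_386 = 205;  b_387 = 82;  b_388 = 191;  b_389 = 235;  b_390 = 16;  b_391 = 151
  b_392 = 233;  b_393 = 42;  b_394 = 51;  b_395 = 111
b_396 = 79·111 + 53·51 = 208
b_397 = 79·208 + 53·111 = 43

43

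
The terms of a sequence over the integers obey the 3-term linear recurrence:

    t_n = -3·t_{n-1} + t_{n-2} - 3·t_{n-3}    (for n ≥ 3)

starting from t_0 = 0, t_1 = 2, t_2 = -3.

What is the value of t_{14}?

t_3 = -3·-3 + 1·2 + -3·0 = 11
t_4 = -3·11 + 1·-3 + -3·2 = -42
t_5 = -3·-42 + 1·11 + -3·-3 = 146
t_6 = -3·146 + 1·-42 + -3·11 = -513
t_7 = -3·-513 + 1·146 + -3·-42 = 1811
t_8 = -3·1811 + 1·-513 + -3·146 = -6384
t_9 = -3·-6384 + 1·1811 + -3·-513 = 22502
t_10 = -3·22502 + 1·-6384 + -3·1811 = -79323
t_11 = -3·-79323 + 1·22502 + -3·-6384 = 279623
t_12 = -3·279623 + 1·-79323 + -3·22502 = -985698
t_13 = -3·-985698 + 1·279623 + -3·-79323 = 3474686
t_14 = -3·3474686 + 1·-985698 + -3·279623 = -12248625

-12248625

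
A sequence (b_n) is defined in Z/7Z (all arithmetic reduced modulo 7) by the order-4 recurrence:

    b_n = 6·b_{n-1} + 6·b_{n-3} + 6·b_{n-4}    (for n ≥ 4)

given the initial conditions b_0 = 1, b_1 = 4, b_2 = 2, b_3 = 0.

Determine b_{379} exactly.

4

b_4 = 6·0 + 0·2 + 6·4 + 6·1 = 2
b_5 = 6·2 + 0·0 + 6·2 + 6·4 = 6
b_6 = 6·6 + 0·2 + 6·0 + 6·2 = 6
b_7 = 6·6 + 0·6 + 6·2 + 6·0 = 6
b_8 = 6·6 + 0·6 + 6·6 + 6·2 = 0
b_9 = 6·0 + 0·6 + 6·6 + 6·6 = 2
b_10 = 6·2 + 0·0 + 6·6 + 6·6 = 0
b_11 = 6·0 + 0·2 + 6·0 + 6·6 = 1
b_12 = 6·1 + 0·0 + 6·2 + 6·0 = 4
b_13 = 6·4 + 0·1 + 6·0 + 6·2 = 1
b_14 = 6·1 + 0·4 + 6·1 + 6·0 = 5
b_15 = 6·5 + 0·1 + 6·4 + 6·1 = 4
b_16 = 6·4 + 0·5 + 6·1 + 6·4 = 5
b_17 = 6·5 + 0·4 + 6·5 + 6·1 = 3
b_18 = 6·3 + 0·5 + 6·4 + 6·5 = 2
b_19 = 6·2 + 0·3 + 6·5 + 6·4 = 3
b_20 = 6·3 + 0·2 + 6·3 + 6·5 = 3
b_21 = 6·3 + 0·3 + 6·2 + 6·3 = 6
b_22 = 6·6 + 0·3 + 6·3 + 6·2 = 3
b_23 = 6·3 + 0·6 + 6·3 + 6·3 = 5
b_24 = 6·5 + 0·3 + 6·6 + 6·3 = 0
b_25 = 6·0 + 0·5 + 6·3 + 6·6 = 5
b_26 = 6·5 + 0·0 + 6·5 + 6·3 = 1
b_27 = 6·1 + 0·5 + 6·0 + 6·5 = 1
b_28 = 6·1 + 0·1 + 6·5 + 6·0 = 1
b_29 = 6·1 + 0·1 + 6·1 + 6·5 = 0
b_30 = 6·0 + 0·1 + 6·1 + 6·1 = 5
b_31 = 6·5 + 0·0 + 6·1 + 6·1 = 0
b_32 = 6·0 + 0·5 + 6·0 + 6·1 = 6
b_33 = 6·6 + 0·0 + 6·5 + 6·0 = 3
b_34 = 6·3 + 0·6 + 6·0 + 6·5 = 6
b_35 = 6·6 + 0·3 + 6·6 + 6·0 = 2
b_36 = 6·2 + 0·6 + 6·3 + 6·6 = 3
b_37 = 6·3 + 0·2 + 6·6 + 6·3 = 2
b_38 = 6·2 + 0·3 + 6·2 + 6·6 = 4
b_39 = 6·4 + 0·2 + 6·3 + 6·2 = 5
b_40 = 6·5 + 0·4 + 6·2 + 6·3 = 4
b_41 = 6·4 + 0·5 + 6·4 + 6·2 = 4
b_42 = 6·4 + 0·4 + 6·5 + 6·4 = 1
b_43 = 6·1 + 0·4 + 6·4 + 6·5 = 4
b_44 = 6·4 + 0·1 + 6·4 + 6·4 = 2
b_45 = 6·2 + 0·4 + 6·1 + 6·4 = 0
(b_42, b_43, b_44, b_45) = (1, 4, 2, 0) = (b_0, b_1, b_2, b_3), so the sequence has period 42.
379 ≡ 1 (mod 42), hence b_379 = b_1 = 4.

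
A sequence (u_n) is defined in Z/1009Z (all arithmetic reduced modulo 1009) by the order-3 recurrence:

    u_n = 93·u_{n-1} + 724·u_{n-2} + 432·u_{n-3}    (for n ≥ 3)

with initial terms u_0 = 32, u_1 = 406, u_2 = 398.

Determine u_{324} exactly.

u_3 = 93·398 + 724·406 + 432·32 = 713
u_4 = 93·713 + 724·398 + 432·406 = 128
u_5 = 93·128 + 724·713 + 432·398 = 815
u_6 = 93·815 + 724·128 + 432·713 = 235
u_7 = 93·235 + 724·815 + 432·128 = 262
u_8 = 93·262 + 724·235 + 432·815 = 717
Continuing the recurrence:
  u_9 = 703;  u_10 = 452;  u_11 = 75;  u_12 = 231;  u_13 = 635;  u_14 = 395
  u_15 = 957;  u_16 = 514;  u_17 = 183;  u_18 = 424;  u_19 = 462;  u_20 = 173
  u_21 = 993;  u_22 = 468;  u_23 = 731;  u_24 = 339;  u_25 = 143;  u_26 = 406
  u_27 = 173;  u_28 = 497;  u_29 = 778;  u_30 = 400;  u_31 = 913;  u_32 = 269
  u_33 = 170;  u_34 = 591;  u_35 = 632;  u_36 = 105;  u_37 = 201;  u_38 = 461
  u_39 = 678;  u_40 = 339;  u_41 = 116;  u_42 = 224;  u_43 = 23;  u_44 = 519
  u_45 = 247;  u_46 = 18;  u_47 = 101;  u_48 = 986;  u_49 = 59;  u_50 = 179
  u_51 = 995;  u_52 = 414;  u_53 = 758;  u_54 = 942;  u_55 = 983;  u_56 = 64
  u_57 = 562;  u_58 = 596;  u_59 = 599;  u_60 = 488;  u_61 = 971;  u_62 = 119
  u_63 = 643;  u_64 = 387;  u_65 = 1008;  u_66 = 903;  u_67 = 207;  u_68 = 597
  u_69 = 175;  u_70 = 130;  u_71 = 157;  u_72 = 683;  u_73 = 268;  u_74 = 2
  u_75 = 918;  u_76 = 798;  u_77 = 113;  u_78 = 53;  u_79 = 634;  u_80 = 854
  u_81 = 330;  u_82 = 648;  u_83 = 154;  u_84 = 454;  u_85 = 793;  u_86 = 797
  u_87 = 857;  u_88 = 395;  u_89 = 579;  u_90 = 724;  u_91 = 309;  u_92 = 886
  u_93 = 365;  u_94 = 688;  u_95 = 660;  u_96 = 782;  u_97 = 222;  u_98 = 158
  u_99 = 674;  u_100 = 548;  u_101 = 787;  u_102 = 325;  u_103 = 288;  u_104 = 704
  u_105 = 694;  u_106 = 426;  u_107 = 660;  u_108 = 645;  u_109 = 422;  u_110 = 290
  u_111 = 693;  u_112 = 645;  u_113 = 877;  u_114 = 357;  u_115 = 347;  u_116 = 636
  u_117 = 460;  u_118 = 325;  u_119 = 329;  u_120 = 477;  u_121 = 186;  u_122 = 274
  u_123 = 952;  u_124 = 997;  u_125 = 309;  u_126 = 470;  u_127 = 911;  u_128 = 514
  u_129 = 288;  u_130 = 407;  u_131 = 235;  u_132 = 6;  u_133 = 435;  u_134 = 14
  u_135 = 999;  u_136 = 371;  u_137 = 14;  u_138 = 219;  u_139 = 74;  u_140 = 965
  u_141 = 814;  u_142 = 139;  u_143 = 53;  u_144 = 136;  u_145 = 78;  u_146 = 471
  u_147 = 614;  u_148 = 959;  u_149 = 625;  u_150 = 617;  u_151 = 934;  u_152 = 406
  u_153 = 779;  u_154 = 12;  u_155 = 907;  u_156 = 742;  u_157 = 342;  u_158 = 270
  u_159 = 979;  u_160 = 401;  u_161 = 34;  u_162 = 24;  u_163 = 298;  u_164 = 247
  u_165 = 877;  u_166 = 660;  u_167 = 877;  u_168 = 904;  u_169 = 185;  u_170 = 196
  u_171 = 863;  u_172 = 392;  u_173 = 289;  u_174 = 408;  u_175 = 816;  u_176 = 709
  u_177 = 552;  u_178 = 992;  u_179 = 73;  u_180 = 875;  u_181 = 758;  u_182 = 978
  u_183 = 674;  u_184 = 418;  u_185 = 886;  u_186 = 168;  u_187 = 194;  u_188 = 773
  u_189 = 383;  u_190 = 22;  u_191 = 811;  u_192 = 521;  u_193 = 370;  u_194 = 171
  u_195 = 319;  u_196 = 521;  u_197 = 131;  u_198 = 497;  u_199 = 879;  u_200 = 730
  u_201 = 800;  u_202 = 891;  u_203 = 711;  u_204 = 384;  u_205 = 45;  u_206 = 97
  u_207 = 644;  u_208 = 228;  u_209 = 648;  u_210 = 53;  u_211 = 474;  u_212 = 159
  u_213 = 466;  u_214 = 991;  u_215 = 798;  u_216 = 154;  u_217 = 87;  u_218 = 183
  u_219 = 230;  u_220 = 765;  u_221 = 904;  u_222 = 722;  u_223 = 744;  u_224 = 691
  u_225 = 669;  u_226 = 25;  u_227 = 191;  u_228 = 982;  u_229 = 268;  u_230 = 105
  u_231 = 423;  u_232 = 74;  u_233 = 299;  u_234 = 770;  u_235 = 201;  u_236 = 50
  u_237 = 512;  u_238 = 127;  u_239 = 499;  u_240 = 335;  u_241 = 308;  u_242 = 414
  u_243 = 596;  u_244 = 873;  u_245 = 376;  u_246 = 248;  u_247 = 430;  u_248 = 572
  u_249 = 449;  u_250 = 930;  u_251 = 802;  u_252 = 477;  u_253 = 616;  u_254 = 422
  u_255 = 129;  u_256 = 435;  u_257 = 338;  u_258 = 520;  u_259 = 708;  u_260 = 93
  u_261 = 230;  u_262 = 59;  u_263 = 293;  u_264 = 822;  u_265 = 267;  u_266 = 884
  u_267 = 1008;  u_268 = 535;  u_269 = 76;  u_270 = 466;  u_271 = 548;  u_272 = 427
  u_273 = 87;  u_274 = 34;  u_275 = 382;  u_276 = 862;  u_277 = 110;  u_278 = 214
  u_279 = 723;  u_280 = 292;  u_281 = 323;  u_282 = 851;  u_283 = 224;  u_284 = 571
  u_285 = 718;  u_286 = 807;  u_287 = 49;  u_288 = 991;  u_289 = 15;  u_290 = 450
  u_291 = 538;  u_292 = 912;  u_293 = 770;  u_294 = 719;  u_295 = 250;  u_296 = 634
  u_297 = 665;  u_298 = 254;  u_299 = 22;  u_300 = 1;  u_301 = 633;  u_302 = 485
  u_303 = 338;  u_304 = 180;  u_305 = 778;  u_306 = 585;  u_307 = 236;  u_308 = 618
  u_309 = 774;  u_310 = 831;  u_311 = 571;  u_312 = 295;  u_313 = 703;  u_314 = 951
  u_315 = 393;  u_316 = 598;  u_317 = 282;  u_318 = 347;  u_319 = 365;  u_320 = 370
  u_321 = 578;  u_322 = 39
u_323 = 93·39 + 724·578 + 432·370 = 755
u_324 = 93·755 + 724·39 + 432·578 = 42

42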